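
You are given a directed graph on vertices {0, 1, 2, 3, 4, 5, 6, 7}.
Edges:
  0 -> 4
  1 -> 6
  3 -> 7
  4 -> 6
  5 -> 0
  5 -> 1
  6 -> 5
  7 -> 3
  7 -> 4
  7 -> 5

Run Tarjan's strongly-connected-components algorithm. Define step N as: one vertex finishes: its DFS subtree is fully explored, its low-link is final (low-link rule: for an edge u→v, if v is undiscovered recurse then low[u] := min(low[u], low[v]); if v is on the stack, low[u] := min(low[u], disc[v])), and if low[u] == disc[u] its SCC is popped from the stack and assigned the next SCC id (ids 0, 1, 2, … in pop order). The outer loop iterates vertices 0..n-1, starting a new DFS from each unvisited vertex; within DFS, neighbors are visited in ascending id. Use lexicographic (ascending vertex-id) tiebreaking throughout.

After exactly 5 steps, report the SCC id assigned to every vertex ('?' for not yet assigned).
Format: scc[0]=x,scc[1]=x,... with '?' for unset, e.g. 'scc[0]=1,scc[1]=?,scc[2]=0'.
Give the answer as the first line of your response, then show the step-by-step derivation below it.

scc[0]=0,scc[1]=0,scc[2]=?,scc[3]=?,scc[4]=0,scc[5]=0,scc[6]=0,scc[7]=?

step 1: low=(low[0]=0,low[1]=2,low[2]=?,low[3]=?,low[4]=1,low[5]=0,low[6]=2,low[7]=?); scc=(scc[0]=?,scc[1]=?,scc[2]=?,scc[3]=?,scc[4]=?,scc[5]=?,scc[6]=?,scc[7]=?)
step 2: low=(low[0]=0,low[1]=2,low[2]=?,low[3]=?,low[4]=1,low[5]=0,low[6]=2,low[7]=?); scc=(scc[0]=?,scc[1]=?,scc[2]=?,scc[3]=?,scc[4]=?,scc[5]=?,scc[6]=?,scc[7]=?)
step 3: low=(low[0]=0,low[1]=2,low[2]=?,low[3]=?,low[4]=1,low[5]=0,low[6]=0,low[7]=?); scc=(scc[0]=?,scc[1]=?,scc[2]=?,scc[3]=?,scc[4]=?,scc[5]=?,scc[6]=?,scc[7]=?)
step 4: low=(low[0]=0,low[1]=2,low[2]=?,low[3]=?,low[4]=0,low[5]=0,low[6]=0,low[7]=?); scc=(scc[0]=?,scc[1]=?,scc[2]=?,scc[3]=?,scc[4]=?,scc[5]=?,scc[6]=?,scc[7]=?)
step 5: low=(low[0]=0,low[1]=2,low[2]=?,low[3]=?,low[4]=0,low[5]=0,low[6]=0,low[7]=?); scc=(scc[0]=0,scc[1]=0,scc[2]=?,scc[3]=?,scc[4]=0,scc[5]=0,scc[6]=0,scc[7]=?)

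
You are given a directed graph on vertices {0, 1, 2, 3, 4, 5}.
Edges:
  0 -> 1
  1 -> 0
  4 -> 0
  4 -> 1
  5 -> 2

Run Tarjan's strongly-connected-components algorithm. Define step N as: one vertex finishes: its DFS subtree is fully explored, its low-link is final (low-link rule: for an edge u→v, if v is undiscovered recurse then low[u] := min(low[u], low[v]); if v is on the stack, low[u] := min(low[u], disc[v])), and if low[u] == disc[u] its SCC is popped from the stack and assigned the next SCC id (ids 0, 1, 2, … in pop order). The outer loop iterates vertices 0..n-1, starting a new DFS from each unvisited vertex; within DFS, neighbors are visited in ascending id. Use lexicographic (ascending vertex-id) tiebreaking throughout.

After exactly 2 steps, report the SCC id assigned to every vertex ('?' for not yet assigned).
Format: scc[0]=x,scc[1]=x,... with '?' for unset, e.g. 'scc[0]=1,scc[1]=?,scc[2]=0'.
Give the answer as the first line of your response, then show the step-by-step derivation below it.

scc[0]=0,scc[1]=0,scc[2]=?,scc[3]=?,scc[4]=?,scc[5]=?

step 1: low=(low[0]=0,low[1]=0,low[2]=?,low[3]=?,low[4]=?,low[5]=?); scc=(scc[0]=?,scc[1]=?,scc[2]=?,scc[3]=?,scc[4]=?,scc[5]=?)
step 2: low=(low[0]=0,low[1]=0,low[2]=?,low[3]=?,low[4]=?,low[5]=?); scc=(scc[0]=0,scc[1]=0,scc[2]=?,scc[3]=?,scc[4]=?,scc[5]=?)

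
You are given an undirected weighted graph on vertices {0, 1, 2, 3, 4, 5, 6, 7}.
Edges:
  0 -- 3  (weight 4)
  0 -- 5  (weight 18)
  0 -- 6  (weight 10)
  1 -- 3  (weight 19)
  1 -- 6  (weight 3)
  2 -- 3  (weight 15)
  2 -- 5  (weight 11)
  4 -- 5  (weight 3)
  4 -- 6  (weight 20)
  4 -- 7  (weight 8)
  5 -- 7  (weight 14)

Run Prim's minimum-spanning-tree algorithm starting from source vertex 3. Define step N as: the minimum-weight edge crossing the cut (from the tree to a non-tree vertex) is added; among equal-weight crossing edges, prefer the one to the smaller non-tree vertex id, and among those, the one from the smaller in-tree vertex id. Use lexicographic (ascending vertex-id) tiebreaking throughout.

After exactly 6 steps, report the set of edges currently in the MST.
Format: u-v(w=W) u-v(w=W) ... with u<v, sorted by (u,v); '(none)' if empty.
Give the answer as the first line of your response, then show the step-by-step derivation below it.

0-3(w=4) 0-6(w=10) 1-6(w=3) 2-3(w=15) 2-5(w=11) 4-5(w=3)

step 1: add edge 0-3 (w=4); MST = {0-3(w=4)}
step 2: add edge 0-6 (w=10); MST = {0-3(w=4) 0-6(w=10)}
step 3: add edge 1-6 (w=3); MST = {0-3(w=4) 0-6(w=10) 1-6(w=3)}
step 4: add edge 2-3 (w=15); MST = {0-3(w=4) 0-6(w=10) 1-6(w=3) 2-3(w=15)}
step 5: add edge 2-5 (w=11); MST = {0-3(w=4) 0-6(w=10) 1-6(w=3) 2-3(w=15) 2-5(w=11)}
step 6: add edge 4-5 (w=3); MST = {0-3(w=4) 0-6(w=10) 1-6(w=3) 2-3(w=15) 2-5(w=11) 4-5(w=3)}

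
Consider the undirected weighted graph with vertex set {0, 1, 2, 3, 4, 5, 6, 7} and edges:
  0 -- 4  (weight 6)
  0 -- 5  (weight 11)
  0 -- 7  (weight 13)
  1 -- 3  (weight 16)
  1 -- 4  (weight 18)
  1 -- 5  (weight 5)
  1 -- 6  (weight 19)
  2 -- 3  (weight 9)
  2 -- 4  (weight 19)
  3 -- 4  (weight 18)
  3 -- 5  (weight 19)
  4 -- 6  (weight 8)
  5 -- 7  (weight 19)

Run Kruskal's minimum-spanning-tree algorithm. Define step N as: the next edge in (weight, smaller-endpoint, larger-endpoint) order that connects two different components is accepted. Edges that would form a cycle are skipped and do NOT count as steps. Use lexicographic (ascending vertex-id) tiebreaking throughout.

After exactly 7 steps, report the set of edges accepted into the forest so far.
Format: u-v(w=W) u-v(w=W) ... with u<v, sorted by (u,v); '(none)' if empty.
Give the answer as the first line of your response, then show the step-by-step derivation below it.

0-4(w=6) 0-5(w=11) 0-7(w=13) 1-3(w=16) 1-5(w=5) 2-3(w=9) 4-6(w=8)

step 1: add edge 1-5 (w=5); MST = {1-5(w=5)}
step 2: add edge 0-4 (w=6); MST = {0-4(w=6) 1-5(w=5)}
step 3: add edge 4-6 (w=8); MST = {0-4(w=6) 1-5(w=5) 4-6(w=8)}
step 4: add edge 2-3 (w=9); MST = {0-4(w=6) 1-5(w=5) 2-3(w=9) 4-6(w=8)}
step 5: add edge 0-5 (w=11); MST = {0-4(w=6) 0-5(w=11) 1-5(w=5) 2-3(w=9) 4-6(w=8)}
step 6: add edge 0-7 (w=13); MST = {0-4(w=6) 0-5(w=11) 0-7(w=13) 1-5(w=5) 2-3(w=9) 4-6(w=8)}
step 7: add edge 1-3 (w=16); MST = {0-4(w=6) 0-5(w=11) 0-7(w=13) 1-3(w=16) 1-5(w=5) 2-3(w=9) 4-6(w=8)}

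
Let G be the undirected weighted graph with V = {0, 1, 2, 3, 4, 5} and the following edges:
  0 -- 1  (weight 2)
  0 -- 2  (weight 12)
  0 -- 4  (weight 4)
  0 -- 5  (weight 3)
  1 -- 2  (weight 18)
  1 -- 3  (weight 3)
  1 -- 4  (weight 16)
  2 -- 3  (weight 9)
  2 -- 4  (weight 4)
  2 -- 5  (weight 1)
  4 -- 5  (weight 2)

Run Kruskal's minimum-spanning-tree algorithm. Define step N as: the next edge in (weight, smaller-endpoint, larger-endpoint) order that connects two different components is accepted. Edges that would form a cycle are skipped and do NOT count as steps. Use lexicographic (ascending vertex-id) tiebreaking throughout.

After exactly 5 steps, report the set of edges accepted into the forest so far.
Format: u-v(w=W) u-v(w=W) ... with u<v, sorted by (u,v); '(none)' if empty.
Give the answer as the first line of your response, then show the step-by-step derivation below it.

0-1(w=2) 0-5(w=3) 1-3(w=3) 2-5(w=1) 4-5(w=2)

step 1: add edge 2-5 (w=1); MST = {2-5(w=1)}
step 2: add edge 0-1 (w=2); MST = {0-1(w=2) 2-5(w=1)}
step 3: add edge 4-5 (w=2); MST = {0-1(w=2) 2-5(w=1) 4-5(w=2)}
step 4: add edge 0-5 (w=3); MST = {0-1(w=2) 0-5(w=3) 2-5(w=1) 4-5(w=2)}
step 5: add edge 1-3 (w=3); MST = {0-1(w=2) 0-5(w=3) 1-3(w=3) 2-5(w=1) 4-5(w=2)}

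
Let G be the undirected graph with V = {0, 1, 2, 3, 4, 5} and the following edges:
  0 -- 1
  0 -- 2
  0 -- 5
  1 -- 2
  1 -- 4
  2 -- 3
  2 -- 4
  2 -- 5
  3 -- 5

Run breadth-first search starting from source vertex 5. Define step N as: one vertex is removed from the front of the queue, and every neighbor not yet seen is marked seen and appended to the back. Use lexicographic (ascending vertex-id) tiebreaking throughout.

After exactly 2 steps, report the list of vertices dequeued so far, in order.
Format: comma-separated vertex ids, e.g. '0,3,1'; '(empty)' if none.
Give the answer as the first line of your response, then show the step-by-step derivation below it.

5,0

step 1: dequeue 5; queue=[0,2,3]; order=5
step 2: dequeue 0; queue=[2,3,1]; order=5,0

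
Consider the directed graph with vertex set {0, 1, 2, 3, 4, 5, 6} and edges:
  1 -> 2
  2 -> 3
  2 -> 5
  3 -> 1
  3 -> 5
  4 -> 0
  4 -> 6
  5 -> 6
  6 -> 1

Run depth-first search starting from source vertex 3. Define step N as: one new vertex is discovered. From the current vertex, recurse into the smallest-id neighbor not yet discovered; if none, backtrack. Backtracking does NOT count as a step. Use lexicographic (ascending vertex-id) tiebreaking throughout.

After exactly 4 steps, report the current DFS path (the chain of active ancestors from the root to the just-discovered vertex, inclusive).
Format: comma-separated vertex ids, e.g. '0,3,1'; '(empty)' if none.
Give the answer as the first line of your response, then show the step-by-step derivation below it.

3,1,2,5

step 1: discover 3; path=3; order=3
step 2: discover 1; path=3>1; order=3,1
step 3: discover 2; path=3>1>2; order=3,1,2
step 4: discover 5; path=3>1>2>5; order=3,1,2,5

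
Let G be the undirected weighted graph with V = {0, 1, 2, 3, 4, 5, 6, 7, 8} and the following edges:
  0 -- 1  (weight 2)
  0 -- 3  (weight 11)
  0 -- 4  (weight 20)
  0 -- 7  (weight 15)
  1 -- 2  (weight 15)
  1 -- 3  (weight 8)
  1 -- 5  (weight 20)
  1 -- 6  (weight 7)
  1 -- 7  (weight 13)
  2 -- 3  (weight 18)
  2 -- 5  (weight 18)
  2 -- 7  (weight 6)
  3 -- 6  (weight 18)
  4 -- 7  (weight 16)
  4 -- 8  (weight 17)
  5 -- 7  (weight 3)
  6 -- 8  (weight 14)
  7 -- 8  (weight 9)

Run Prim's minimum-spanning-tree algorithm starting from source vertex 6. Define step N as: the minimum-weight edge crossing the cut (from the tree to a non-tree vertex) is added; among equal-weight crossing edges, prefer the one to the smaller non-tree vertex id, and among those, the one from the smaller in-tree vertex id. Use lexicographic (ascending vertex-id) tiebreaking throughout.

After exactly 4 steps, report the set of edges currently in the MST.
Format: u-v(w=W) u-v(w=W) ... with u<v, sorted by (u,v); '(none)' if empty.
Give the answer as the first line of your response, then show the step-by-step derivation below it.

0-1(w=2) 1-3(w=8) 1-6(w=7) 1-7(w=13)

step 1: add edge 1-6 (w=7); MST = {1-6(w=7)}
step 2: add edge 0-1 (w=2); MST = {0-1(w=2) 1-6(w=7)}
step 3: add edge 1-3 (w=8); MST = {0-1(w=2) 1-3(w=8) 1-6(w=7)}
step 4: add edge 1-7 (w=13); MST = {0-1(w=2) 1-3(w=8) 1-6(w=7) 1-7(w=13)}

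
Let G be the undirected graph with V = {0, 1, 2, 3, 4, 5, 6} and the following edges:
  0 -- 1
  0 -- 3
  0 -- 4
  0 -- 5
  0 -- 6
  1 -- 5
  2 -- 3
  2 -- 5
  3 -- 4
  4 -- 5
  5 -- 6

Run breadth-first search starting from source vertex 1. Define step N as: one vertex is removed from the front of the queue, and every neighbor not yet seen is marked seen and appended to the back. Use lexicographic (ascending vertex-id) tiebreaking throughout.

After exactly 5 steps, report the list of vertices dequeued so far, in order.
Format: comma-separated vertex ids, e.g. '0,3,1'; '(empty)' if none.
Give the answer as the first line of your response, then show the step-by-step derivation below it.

1,0,5,3,4

step 1: dequeue 1; queue=[0,5]; order=1
step 2: dequeue 0; queue=[5,3,4,6]; order=1,0
step 3: dequeue 5; queue=[3,4,6,2]; order=1,0,5
step 4: dequeue 3; queue=[4,6,2]; order=1,0,5,3
step 5: dequeue 4; queue=[6,2]; order=1,0,5,3,4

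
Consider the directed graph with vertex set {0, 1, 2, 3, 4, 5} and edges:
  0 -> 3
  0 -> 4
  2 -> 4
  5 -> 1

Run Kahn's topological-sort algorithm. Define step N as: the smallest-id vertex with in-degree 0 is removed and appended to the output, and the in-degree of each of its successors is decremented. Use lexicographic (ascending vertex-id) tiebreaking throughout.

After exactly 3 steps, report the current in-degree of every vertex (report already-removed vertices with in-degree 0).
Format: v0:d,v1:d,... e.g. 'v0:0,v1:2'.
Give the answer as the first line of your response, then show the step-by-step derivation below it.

v0:0,v1:1,v2:0,v3:0,v4:0,v5:0

step 1: output 0; order=[0]; indeg=(0,1,0,0,1,0)
step 2: output 2; order=[0,2]; indeg=(0,1,0,0,0,0)
step 3: output 3; order=[0,2,3]; indeg=(0,1,0,0,0,0)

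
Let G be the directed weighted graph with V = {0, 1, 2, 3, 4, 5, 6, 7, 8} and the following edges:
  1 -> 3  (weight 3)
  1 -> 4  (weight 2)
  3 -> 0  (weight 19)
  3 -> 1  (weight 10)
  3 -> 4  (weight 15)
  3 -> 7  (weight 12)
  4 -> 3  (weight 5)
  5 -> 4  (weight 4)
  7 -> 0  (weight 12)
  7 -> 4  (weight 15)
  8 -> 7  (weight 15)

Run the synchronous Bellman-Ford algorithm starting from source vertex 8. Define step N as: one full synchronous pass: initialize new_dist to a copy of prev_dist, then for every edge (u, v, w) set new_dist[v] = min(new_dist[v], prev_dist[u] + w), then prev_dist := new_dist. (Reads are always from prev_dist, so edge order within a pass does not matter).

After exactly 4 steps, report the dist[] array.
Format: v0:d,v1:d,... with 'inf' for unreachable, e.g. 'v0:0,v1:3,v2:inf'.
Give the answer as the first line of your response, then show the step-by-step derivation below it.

v0:27,v1:45,v2:inf,v3:35,v4:30,v5:inf,v6:inf,v7:15,v8:0

step 1: dist = v0:inf,v1:inf,v2:inf,v3:inf,v4:inf,v5:inf,v6:inf,v7:15,v8:0
step 2: dist = v0:27,v1:inf,v2:inf,v3:inf,v4:30,v5:inf,v6:inf,v7:15,v8:0
step 3: dist = v0:27,v1:inf,v2:inf,v3:35,v4:30,v5:inf,v6:inf,v7:15,v8:0
step 4: dist = v0:27,v1:45,v2:inf,v3:35,v4:30,v5:inf,v6:inf,v7:15,v8:0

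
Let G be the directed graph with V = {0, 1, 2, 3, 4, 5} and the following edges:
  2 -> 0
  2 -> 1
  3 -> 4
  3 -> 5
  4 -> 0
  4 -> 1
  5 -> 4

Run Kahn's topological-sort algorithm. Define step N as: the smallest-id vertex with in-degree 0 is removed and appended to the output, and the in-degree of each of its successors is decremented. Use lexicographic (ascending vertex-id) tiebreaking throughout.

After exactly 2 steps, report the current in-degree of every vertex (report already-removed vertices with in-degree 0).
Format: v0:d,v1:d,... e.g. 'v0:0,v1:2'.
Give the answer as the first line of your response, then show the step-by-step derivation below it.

v0:1,v1:1,v2:0,v3:0,v4:1,v5:0

step 1: output 2; order=[2]; indeg=(1,1,0,0,2,1)
step 2: output 3; order=[2,3]; indeg=(1,1,0,0,1,0)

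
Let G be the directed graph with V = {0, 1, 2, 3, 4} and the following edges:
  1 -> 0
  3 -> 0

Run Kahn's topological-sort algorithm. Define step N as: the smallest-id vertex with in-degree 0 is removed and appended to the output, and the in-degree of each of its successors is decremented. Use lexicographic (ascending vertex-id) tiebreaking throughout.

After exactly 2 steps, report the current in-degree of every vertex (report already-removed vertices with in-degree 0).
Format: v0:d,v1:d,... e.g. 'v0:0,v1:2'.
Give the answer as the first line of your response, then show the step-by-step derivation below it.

v0:1,v1:0,v2:0,v3:0,v4:0

step 1: output 1; order=[1]; indeg=(1,0,0,0,0)
step 2: output 2; order=[1,2]; indeg=(1,0,0,0,0)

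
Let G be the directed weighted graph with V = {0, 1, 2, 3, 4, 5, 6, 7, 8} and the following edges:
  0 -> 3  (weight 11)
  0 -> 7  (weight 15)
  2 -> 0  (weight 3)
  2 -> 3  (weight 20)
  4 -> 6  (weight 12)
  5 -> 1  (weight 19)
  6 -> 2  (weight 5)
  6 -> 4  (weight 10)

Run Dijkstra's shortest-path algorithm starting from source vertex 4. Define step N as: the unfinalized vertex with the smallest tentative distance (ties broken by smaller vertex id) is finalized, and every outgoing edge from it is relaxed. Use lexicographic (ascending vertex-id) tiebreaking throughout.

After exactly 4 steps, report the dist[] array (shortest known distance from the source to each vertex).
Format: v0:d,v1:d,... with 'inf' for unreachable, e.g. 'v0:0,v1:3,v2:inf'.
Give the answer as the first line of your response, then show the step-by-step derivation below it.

v0:20,v1:inf,v2:17,v3:31,v4:0,v5:inf,v6:12,v7:35,v8:inf

step 1: dist = v0:inf,v1:inf,v2:inf,v3:inf,v4:0,v5:inf,v6:12,v7:inf,v8:inf
step 2: dist = v0:inf,v1:inf,v2:17,v3:inf,v4:0,v5:inf,v6:12,v7:inf,v8:inf
step 3: dist = v0:20,v1:inf,v2:17,v3:37,v4:0,v5:inf,v6:12,v7:inf,v8:inf
step 4: dist = v0:20,v1:inf,v2:17,v3:31,v4:0,v5:inf,v6:12,v7:35,v8:inf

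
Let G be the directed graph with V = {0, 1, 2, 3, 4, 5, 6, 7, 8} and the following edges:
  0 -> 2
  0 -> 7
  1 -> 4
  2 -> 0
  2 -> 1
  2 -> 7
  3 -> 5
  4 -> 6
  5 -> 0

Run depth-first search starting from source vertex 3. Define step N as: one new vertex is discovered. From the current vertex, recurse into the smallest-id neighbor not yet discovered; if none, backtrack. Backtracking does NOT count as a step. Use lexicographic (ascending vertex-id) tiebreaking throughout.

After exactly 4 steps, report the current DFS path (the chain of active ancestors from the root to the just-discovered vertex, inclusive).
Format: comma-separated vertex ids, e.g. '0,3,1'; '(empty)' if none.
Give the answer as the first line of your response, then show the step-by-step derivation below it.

3,5,0,2

step 1: discover 3; path=3; order=3
step 2: discover 5; path=3>5; order=3,5
step 3: discover 0; path=3>5>0; order=3,5,0
step 4: discover 2; path=3>5>0>2; order=3,5,0,2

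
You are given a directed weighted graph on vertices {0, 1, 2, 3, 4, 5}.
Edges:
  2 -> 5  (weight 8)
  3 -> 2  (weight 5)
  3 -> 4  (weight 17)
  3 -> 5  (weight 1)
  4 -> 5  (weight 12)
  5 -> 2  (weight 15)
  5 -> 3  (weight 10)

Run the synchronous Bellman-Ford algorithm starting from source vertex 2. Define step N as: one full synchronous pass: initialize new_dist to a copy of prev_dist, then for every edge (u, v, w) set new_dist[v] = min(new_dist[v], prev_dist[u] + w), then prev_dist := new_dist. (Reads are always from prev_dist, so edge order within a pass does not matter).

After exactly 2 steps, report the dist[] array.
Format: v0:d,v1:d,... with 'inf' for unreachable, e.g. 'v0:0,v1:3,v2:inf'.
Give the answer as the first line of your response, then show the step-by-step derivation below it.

v0:inf,v1:inf,v2:0,v3:18,v4:inf,v5:8

step 1: dist = v0:inf,v1:inf,v2:0,v3:inf,v4:inf,v5:8
step 2: dist = v0:inf,v1:inf,v2:0,v3:18,v4:inf,v5:8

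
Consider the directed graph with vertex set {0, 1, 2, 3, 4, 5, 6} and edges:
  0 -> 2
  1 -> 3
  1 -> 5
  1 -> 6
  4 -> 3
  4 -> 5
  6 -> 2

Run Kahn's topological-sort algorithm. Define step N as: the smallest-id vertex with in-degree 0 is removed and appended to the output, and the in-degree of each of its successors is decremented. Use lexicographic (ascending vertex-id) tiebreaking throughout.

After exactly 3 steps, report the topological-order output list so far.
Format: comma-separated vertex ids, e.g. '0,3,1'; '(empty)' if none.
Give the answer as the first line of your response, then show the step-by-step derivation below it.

0,1,4

step 1: output 0; order=[0]; indeg=(0,0,1,2,0,2,1)
step 2: output 1; order=[0,1]; indeg=(0,0,1,1,0,1,0)
step 3: output 4; order=[0,1,4]; indeg=(0,0,1,0,0,0,0)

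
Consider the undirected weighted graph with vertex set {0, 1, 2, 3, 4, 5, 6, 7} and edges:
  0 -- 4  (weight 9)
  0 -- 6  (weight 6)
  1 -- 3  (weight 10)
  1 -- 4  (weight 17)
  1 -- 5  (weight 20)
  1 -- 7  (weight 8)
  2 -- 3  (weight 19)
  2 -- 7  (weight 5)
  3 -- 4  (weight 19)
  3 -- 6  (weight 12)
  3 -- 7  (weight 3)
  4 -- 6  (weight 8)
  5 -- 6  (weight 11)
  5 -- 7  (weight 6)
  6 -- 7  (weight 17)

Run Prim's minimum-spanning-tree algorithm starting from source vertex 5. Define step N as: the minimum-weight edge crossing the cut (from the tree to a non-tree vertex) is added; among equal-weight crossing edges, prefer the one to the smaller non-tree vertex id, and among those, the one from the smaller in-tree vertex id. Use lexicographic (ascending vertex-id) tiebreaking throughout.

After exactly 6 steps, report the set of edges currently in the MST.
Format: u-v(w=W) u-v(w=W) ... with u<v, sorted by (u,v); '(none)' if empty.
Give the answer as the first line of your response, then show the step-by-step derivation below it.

0-6(w=6) 1-7(w=8) 2-7(w=5) 3-7(w=3) 5-6(w=11) 5-7(w=6)

step 1: add edge 5-7 (w=6); MST = {5-7(w=6)}
step 2: add edge 3-7 (w=3); MST = {3-7(w=3) 5-7(w=6)}
step 3: add edge 2-7 (w=5); MST = {2-7(w=5) 3-7(w=3) 5-7(w=6)}
step 4: add edge 1-7 (w=8); MST = {1-7(w=8) 2-7(w=5) 3-7(w=3) 5-7(w=6)}
step 5: add edge 5-6 (w=11); MST = {1-7(w=8) 2-7(w=5) 3-7(w=3) 5-6(w=11) 5-7(w=6)}
step 6: add edge 0-6 (w=6); MST = {0-6(w=6) 1-7(w=8) 2-7(w=5) 3-7(w=3) 5-6(w=11) 5-7(w=6)}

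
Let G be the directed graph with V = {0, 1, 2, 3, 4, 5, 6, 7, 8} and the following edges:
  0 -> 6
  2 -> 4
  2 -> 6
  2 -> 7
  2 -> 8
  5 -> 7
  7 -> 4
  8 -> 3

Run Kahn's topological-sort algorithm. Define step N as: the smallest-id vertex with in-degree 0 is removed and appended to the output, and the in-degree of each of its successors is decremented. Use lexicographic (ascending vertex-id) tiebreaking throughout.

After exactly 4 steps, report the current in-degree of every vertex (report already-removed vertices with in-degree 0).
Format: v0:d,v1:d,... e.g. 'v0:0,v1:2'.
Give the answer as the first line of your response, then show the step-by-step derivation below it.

v0:0,v1:0,v2:0,v3:1,v4:1,v5:0,v6:0,v7:0,v8:0

step 1: output 0; order=[0]; indeg=(0,0,0,1,2,0,1,2,1)
step 2: output 1; order=[0,1]; indeg=(0,0,0,1,2,0,1,2,1)
step 3: output 2; order=[0,1,2]; indeg=(0,0,0,1,1,0,0,1,0)
step 4: output 5; order=[0,1,2,5]; indeg=(0,0,0,1,1,0,0,0,0)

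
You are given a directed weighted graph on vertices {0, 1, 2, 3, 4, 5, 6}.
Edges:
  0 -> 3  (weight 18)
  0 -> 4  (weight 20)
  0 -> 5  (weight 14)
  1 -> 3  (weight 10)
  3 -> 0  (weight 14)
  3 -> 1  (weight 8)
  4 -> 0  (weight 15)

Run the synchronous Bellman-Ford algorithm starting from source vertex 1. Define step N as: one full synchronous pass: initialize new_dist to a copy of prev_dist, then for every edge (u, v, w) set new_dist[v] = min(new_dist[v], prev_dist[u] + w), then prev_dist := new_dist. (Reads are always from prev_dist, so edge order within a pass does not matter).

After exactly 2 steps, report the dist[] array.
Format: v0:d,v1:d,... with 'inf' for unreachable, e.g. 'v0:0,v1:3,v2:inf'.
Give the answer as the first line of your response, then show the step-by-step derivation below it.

v0:24,v1:0,v2:inf,v3:10,v4:inf,v5:inf,v6:inf

step 1: dist = v0:inf,v1:0,v2:inf,v3:10,v4:inf,v5:inf,v6:inf
step 2: dist = v0:24,v1:0,v2:inf,v3:10,v4:inf,v5:inf,v6:inf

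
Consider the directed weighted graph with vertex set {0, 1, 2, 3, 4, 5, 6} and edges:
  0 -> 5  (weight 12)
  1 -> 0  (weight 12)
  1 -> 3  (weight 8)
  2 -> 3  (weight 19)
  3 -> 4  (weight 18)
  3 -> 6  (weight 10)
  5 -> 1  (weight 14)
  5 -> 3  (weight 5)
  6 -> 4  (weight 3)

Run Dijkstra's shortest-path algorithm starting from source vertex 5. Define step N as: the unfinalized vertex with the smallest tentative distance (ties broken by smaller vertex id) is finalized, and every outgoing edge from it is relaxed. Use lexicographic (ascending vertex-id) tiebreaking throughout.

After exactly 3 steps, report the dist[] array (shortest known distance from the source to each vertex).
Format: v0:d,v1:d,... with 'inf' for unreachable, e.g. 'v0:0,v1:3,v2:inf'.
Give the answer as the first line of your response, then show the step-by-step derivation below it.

v0:26,v1:14,v2:inf,v3:5,v4:23,v5:0,v6:15

step 1: dist = v0:inf,v1:14,v2:inf,v3:5,v4:inf,v5:0,v6:inf
step 2: dist = v0:inf,v1:14,v2:inf,v3:5,v4:23,v5:0,v6:15
step 3: dist = v0:26,v1:14,v2:inf,v3:5,v4:23,v5:0,v6:15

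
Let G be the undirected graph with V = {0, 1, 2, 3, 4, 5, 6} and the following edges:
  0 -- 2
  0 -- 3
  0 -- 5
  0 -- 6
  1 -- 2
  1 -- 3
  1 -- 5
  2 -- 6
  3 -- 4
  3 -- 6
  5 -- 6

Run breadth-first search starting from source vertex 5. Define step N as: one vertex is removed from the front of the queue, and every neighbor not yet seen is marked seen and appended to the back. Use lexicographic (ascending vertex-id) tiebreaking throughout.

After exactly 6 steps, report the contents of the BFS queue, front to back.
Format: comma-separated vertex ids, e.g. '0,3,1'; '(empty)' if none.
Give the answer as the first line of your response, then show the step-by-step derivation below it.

4

step 1: dequeue 5; queue=[0,1,6]; order=5
step 2: dequeue 0; queue=[1,6,2,3]; order=5,0
step 3: dequeue 1; queue=[6,2,3]; order=5,0,1
step 4: dequeue 6; queue=[2,3]; order=5,0,1,6
step 5: dequeue 2; queue=[3]; order=5,0,1,6,2
step 6: dequeue 3; queue=[4]; order=5,0,1,6,2,3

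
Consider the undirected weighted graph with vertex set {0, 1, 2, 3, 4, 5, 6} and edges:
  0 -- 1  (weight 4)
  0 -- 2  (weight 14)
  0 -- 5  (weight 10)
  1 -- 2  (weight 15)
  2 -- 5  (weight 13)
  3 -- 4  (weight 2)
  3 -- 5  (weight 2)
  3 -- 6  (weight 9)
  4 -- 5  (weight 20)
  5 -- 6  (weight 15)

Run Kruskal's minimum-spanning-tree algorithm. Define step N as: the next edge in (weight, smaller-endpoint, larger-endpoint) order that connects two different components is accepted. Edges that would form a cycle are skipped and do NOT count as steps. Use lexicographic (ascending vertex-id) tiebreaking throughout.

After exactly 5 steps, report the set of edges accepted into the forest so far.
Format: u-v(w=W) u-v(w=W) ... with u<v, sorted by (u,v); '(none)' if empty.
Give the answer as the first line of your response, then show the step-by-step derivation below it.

0-1(w=4) 0-5(w=10) 3-4(w=2) 3-5(w=2) 3-6(w=9)

step 1: add edge 3-4 (w=2); MST = {3-4(w=2)}
step 2: add edge 3-5 (w=2); MST = {3-4(w=2) 3-5(w=2)}
step 3: add edge 0-1 (w=4); MST = {0-1(w=4) 3-4(w=2) 3-5(w=2)}
step 4: add edge 3-6 (w=9); MST = {0-1(w=4) 3-4(w=2) 3-5(w=2) 3-6(w=9)}
step 5: add edge 0-5 (w=10); MST = {0-1(w=4) 0-5(w=10) 3-4(w=2) 3-5(w=2) 3-6(w=9)}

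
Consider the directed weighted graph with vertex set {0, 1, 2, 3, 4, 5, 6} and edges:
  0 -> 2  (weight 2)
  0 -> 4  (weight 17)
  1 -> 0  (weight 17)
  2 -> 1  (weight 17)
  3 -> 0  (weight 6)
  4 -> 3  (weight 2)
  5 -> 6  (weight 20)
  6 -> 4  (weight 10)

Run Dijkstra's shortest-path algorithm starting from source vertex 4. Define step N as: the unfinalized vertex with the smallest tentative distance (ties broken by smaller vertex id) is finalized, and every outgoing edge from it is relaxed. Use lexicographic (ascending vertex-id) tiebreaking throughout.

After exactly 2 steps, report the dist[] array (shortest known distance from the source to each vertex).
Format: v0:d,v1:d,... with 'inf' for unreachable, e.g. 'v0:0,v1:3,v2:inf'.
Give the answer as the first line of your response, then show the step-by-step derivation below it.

v0:8,v1:inf,v2:inf,v3:2,v4:0,v5:inf,v6:inf

step 1: dist = v0:inf,v1:inf,v2:inf,v3:2,v4:0,v5:inf,v6:inf
step 2: dist = v0:8,v1:inf,v2:inf,v3:2,v4:0,v5:inf,v6:inf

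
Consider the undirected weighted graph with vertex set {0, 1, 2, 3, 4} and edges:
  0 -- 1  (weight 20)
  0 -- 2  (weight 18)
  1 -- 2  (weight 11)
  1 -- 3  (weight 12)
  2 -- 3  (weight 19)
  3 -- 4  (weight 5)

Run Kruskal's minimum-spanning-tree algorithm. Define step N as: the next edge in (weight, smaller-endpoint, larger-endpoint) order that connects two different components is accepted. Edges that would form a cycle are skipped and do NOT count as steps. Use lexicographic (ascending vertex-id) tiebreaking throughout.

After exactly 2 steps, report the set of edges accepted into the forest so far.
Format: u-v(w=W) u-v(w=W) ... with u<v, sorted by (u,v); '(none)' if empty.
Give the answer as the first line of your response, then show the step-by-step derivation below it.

1-2(w=11) 3-4(w=5)

step 1: add edge 3-4 (w=5); MST = {3-4(w=5)}
step 2: add edge 1-2 (w=11); MST = {1-2(w=11) 3-4(w=5)}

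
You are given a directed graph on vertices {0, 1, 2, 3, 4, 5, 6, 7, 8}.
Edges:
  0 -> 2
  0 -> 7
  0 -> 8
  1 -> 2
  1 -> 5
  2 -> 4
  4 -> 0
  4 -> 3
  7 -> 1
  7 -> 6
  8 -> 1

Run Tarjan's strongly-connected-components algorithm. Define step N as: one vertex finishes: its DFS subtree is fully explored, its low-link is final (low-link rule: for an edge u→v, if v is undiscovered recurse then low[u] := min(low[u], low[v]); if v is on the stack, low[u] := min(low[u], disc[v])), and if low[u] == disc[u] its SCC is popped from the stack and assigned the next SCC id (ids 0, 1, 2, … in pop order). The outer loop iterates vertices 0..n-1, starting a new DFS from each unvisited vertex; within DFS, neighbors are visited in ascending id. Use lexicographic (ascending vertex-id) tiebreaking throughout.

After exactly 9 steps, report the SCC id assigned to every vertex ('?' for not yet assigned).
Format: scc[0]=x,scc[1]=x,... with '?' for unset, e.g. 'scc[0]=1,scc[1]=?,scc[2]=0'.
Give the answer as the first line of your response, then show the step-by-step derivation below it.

scc[0]=3,scc[1]=3,scc[2]=3,scc[3]=0,scc[4]=3,scc[5]=1,scc[6]=2,scc[7]=3,scc[8]=3

step 1: low=(low[0]=0,low[1]=?,low[2]=1,low[3]=3,low[4]=0,low[5]=?,low[6]=?,low[7]=?,low[8]=?); scc=(scc[0]=?,scc[1]=?,scc[2]=?,scc[3]=0,scc[4]=?,scc[5]=?,scc[6]=?,scc[7]=?,scc[8]=?)
step 2: low=(low[0]=0,low[1]=?,low[2]=1,low[3]=3,low[4]=0,low[5]=?,low[6]=?,low[7]=?,low[8]=?); scc=(scc[0]=?,scc[1]=?,scc[2]=?,scc[3]=0,scc[4]=?,scc[5]=?,scc[6]=?,scc[7]=?,scc[8]=?)
step 3: low=(low[0]=0,low[1]=?,low[2]=0,low[3]=3,low[4]=0,low[5]=?,low[6]=?,low[7]=?,low[8]=?); scc=(scc[0]=?,scc[1]=?,scc[2]=?,scc[3]=0,scc[4]=?,scc[5]=?,scc[6]=?,scc[7]=?,scc[8]=?)
step 4: low=(low[0]=0,low[1]=1,low[2]=0,low[3]=3,low[4]=0,low[5]=6,low[6]=?,low[7]=4,low[8]=?); scc=(scc[0]=?,scc[1]=?,scc[2]=?,scc[3]=0,scc[4]=?,scc[5]=1,scc[6]=?,scc[7]=?,scc[8]=?)
step 5: low=(low[0]=0,low[1]=1,low[2]=0,low[3]=3,low[4]=0,low[5]=6,low[6]=?,low[7]=4,low[8]=?); scc=(scc[0]=?,scc[1]=?,scc[2]=?,scc[3]=0,scc[4]=?,scc[5]=1,scc[6]=?,scc[7]=?,scc[8]=?)
step 6: low=(low[0]=0,low[1]=1,low[2]=0,low[3]=3,low[4]=0,low[5]=6,low[6]=7,low[7]=1,low[8]=?); scc=(scc[0]=?,scc[1]=?,scc[2]=?,scc[3]=0,scc[4]=?,scc[5]=1,scc[6]=2,scc[7]=?,scc[8]=?)
step 7: low=(low[0]=0,low[1]=1,low[2]=0,low[3]=3,low[4]=0,low[5]=6,low[6]=7,low[7]=1,low[8]=?); scc=(scc[0]=?,scc[1]=?,scc[2]=?,scc[3]=0,scc[4]=?,scc[5]=1,scc[6]=2,scc[7]=?,scc[8]=?)
step 8: low=(low[0]=0,low[1]=1,low[2]=0,low[3]=3,low[4]=0,low[5]=6,low[6]=7,low[7]=1,low[8]=5); scc=(scc[0]=?,scc[1]=?,scc[2]=?,scc[3]=0,scc[4]=?,scc[5]=1,scc[6]=2,scc[7]=?,scc[8]=?)
step 9: low=(low[0]=0,low[1]=1,low[2]=0,low[3]=3,low[4]=0,low[5]=6,low[6]=7,low[7]=1,low[8]=5); scc=(scc[0]=3,scc[1]=3,scc[2]=3,scc[3]=0,scc[4]=3,scc[5]=1,scc[6]=2,scc[7]=3,scc[8]=3)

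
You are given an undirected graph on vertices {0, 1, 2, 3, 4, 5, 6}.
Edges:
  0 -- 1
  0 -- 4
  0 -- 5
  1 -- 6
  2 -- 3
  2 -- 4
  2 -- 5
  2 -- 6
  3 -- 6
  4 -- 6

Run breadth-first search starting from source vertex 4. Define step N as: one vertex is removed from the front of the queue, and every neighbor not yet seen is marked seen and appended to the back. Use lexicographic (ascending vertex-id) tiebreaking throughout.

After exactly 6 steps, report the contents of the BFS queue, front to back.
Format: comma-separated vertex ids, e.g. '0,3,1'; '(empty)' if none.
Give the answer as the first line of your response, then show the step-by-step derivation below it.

3

step 1: dequeue 4; queue=[0,2,6]; order=4
step 2: dequeue 0; queue=[2,6,1,5]; order=4,0
step 3: dequeue 2; queue=[6,1,5,3]; order=4,0,2
step 4: dequeue 6; queue=[1,5,3]; order=4,0,2,6
step 5: dequeue 1; queue=[5,3]; order=4,0,2,6,1
step 6: dequeue 5; queue=[3]; order=4,0,2,6,1,5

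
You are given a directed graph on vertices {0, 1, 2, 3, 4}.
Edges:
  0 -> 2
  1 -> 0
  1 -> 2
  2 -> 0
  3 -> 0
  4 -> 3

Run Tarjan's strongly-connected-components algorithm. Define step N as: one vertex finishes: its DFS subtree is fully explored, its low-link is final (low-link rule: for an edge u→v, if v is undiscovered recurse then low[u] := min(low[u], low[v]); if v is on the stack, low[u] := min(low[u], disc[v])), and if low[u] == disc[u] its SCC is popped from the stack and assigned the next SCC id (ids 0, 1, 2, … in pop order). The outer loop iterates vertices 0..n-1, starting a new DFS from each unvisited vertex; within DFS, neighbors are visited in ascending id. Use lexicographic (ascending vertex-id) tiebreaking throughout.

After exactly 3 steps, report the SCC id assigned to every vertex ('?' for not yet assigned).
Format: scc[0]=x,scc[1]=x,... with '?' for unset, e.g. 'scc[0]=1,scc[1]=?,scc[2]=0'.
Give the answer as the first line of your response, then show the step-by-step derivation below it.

scc[0]=0,scc[1]=1,scc[2]=0,scc[3]=?,scc[4]=?

step 1: low=(low[0]=0,low[1]=?,low[2]=0,low[3]=?,low[4]=?); scc=(scc[0]=?,scc[1]=?,scc[2]=?,scc[3]=?,scc[4]=?)
step 2: low=(low[0]=0,low[1]=?,low[2]=0,low[3]=?,low[4]=?); scc=(scc[0]=0,scc[1]=?,scc[2]=0,scc[3]=?,scc[4]=?)
step 3: low=(low[0]=0,low[1]=2,low[2]=0,low[3]=?,low[4]=?); scc=(scc[0]=0,scc[1]=1,scc[2]=0,scc[3]=?,scc[4]=?)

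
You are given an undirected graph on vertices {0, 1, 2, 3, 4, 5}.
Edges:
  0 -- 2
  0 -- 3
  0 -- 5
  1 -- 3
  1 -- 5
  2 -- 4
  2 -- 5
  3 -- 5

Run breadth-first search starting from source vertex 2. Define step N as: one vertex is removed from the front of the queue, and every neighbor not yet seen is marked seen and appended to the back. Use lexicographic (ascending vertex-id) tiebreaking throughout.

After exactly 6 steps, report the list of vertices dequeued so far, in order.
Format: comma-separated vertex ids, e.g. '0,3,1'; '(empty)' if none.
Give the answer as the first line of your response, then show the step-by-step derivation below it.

2,0,4,5,3,1

step 1: dequeue 2; queue=[0,4,5]; order=2
step 2: dequeue 0; queue=[4,5,3]; order=2,0
step 3: dequeue 4; queue=[5,3]; order=2,0,4
step 4: dequeue 5; queue=[3,1]; order=2,0,4,5
step 5: dequeue 3; queue=[1]; order=2,0,4,5,3
step 6: dequeue 1; queue=[(empty)]; order=2,0,4,5,3,1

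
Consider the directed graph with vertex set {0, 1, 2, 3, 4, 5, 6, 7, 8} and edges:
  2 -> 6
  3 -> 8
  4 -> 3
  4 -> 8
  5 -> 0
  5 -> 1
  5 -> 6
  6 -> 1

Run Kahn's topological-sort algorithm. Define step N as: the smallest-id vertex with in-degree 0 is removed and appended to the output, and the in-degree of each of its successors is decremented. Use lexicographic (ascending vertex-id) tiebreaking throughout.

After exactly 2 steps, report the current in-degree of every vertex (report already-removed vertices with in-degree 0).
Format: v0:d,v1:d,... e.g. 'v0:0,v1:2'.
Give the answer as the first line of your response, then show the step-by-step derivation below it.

v0:1,v1:2,v2:0,v3:0,v4:0,v5:0,v6:1,v7:0,v8:1

step 1: output 2; order=[2]; indeg=(1,2,0,1,0,0,1,0,2)
step 2: output 4; order=[2,4]; indeg=(1,2,0,0,0,0,1,0,1)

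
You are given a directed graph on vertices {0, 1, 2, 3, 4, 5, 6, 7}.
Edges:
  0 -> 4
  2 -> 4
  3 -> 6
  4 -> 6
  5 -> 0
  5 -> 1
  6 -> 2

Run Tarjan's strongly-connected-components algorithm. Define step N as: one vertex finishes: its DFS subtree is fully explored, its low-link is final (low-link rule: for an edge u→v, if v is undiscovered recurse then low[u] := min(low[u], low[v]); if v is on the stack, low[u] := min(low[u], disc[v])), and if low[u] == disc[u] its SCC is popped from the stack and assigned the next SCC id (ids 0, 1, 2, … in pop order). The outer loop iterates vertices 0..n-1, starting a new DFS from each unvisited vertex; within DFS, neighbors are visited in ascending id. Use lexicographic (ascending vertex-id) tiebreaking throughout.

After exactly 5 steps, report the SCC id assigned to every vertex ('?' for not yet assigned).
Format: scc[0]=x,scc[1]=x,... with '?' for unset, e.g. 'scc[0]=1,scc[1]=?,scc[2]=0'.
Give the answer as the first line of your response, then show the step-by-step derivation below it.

scc[0]=1,scc[1]=2,scc[2]=0,scc[3]=?,scc[4]=0,scc[5]=?,scc[6]=0,scc[7]=?

step 1: low=(low[0]=0,low[1]=?,low[2]=1,low[3]=?,low[4]=1,low[5]=?,low[6]=2,low[7]=?); scc=(scc[0]=?,scc[1]=?,scc[2]=?,scc[3]=?,scc[4]=?,scc[5]=?,scc[6]=?,scc[7]=?)
step 2: low=(low[0]=0,low[1]=?,low[2]=1,low[3]=?,low[4]=1,low[5]=?,low[6]=1,low[7]=?); scc=(scc[0]=?,scc[1]=?,scc[2]=?,scc[3]=?,scc[4]=?,scc[5]=?,scc[6]=?,scc[7]=?)
step 3: low=(low[0]=0,low[1]=?,low[2]=1,low[3]=?,low[4]=1,low[5]=?,low[6]=1,low[7]=?); scc=(scc[0]=?,scc[1]=?,scc[2]=0,scc[3]=?,scc[4]=0,scc[5]=?,scc[6]=0,scc[7]=?)
step 4: low=(low[0]=0,low[1]=?,low[2]=1,low[3]=?,low[4]=1,low[5]=?,low[6]=1,low[7]=?); scc=(scc[0]=1,scc[1]=?,scc[2]=0,scc[3]=?,scc[4]=0,scc[5]=?,scc[6]=0,scc[7]=?)
step 5: low=(low[0]=0,low[1]=4,low[2]=1,low[3]=?,low[4]=1,low[5]=?,low[6]=1,low[7]=?); scc=(scc[0]=1,scc[1]=2,scc[2]=0,scc[3]=?,scc[4]=0,scc[5]=?,scc[6]=0,scc[7]=?)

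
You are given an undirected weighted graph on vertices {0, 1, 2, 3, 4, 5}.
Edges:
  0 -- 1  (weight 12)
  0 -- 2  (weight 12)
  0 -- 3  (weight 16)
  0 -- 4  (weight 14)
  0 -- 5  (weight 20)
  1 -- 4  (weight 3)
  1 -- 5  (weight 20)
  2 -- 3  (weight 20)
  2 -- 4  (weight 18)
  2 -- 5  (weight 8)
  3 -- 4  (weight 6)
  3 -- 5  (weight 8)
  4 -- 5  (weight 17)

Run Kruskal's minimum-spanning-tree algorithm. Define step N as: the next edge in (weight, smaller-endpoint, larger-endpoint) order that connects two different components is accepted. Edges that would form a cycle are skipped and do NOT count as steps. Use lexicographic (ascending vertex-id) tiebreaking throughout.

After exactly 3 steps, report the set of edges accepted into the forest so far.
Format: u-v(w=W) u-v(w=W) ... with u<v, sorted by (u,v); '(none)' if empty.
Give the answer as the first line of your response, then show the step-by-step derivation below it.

1-4(w=3) 2-5(w=8) 3-4(w=6)

step 1: add edge 1-4 (w=3); MST = {1-4(w=3)}
step 2: add edge 3-4 (w=6); MST = {1-4(w=3) 3-4(w=6)}
step 3: add edge 2-5 (w=8); MST = {1-4(w=3) 2-5(w=8) 3-4(w=6)}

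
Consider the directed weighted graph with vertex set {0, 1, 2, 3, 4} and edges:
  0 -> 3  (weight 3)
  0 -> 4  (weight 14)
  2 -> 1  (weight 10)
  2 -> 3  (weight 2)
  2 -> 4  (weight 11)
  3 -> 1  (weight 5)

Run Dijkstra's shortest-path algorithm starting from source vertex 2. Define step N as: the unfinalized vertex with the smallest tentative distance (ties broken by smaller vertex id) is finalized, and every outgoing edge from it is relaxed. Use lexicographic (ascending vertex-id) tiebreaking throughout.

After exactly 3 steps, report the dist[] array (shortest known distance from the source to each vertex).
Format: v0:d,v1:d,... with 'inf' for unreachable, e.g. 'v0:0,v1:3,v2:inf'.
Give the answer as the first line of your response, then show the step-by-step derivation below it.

v0:inf,v1:7,v2:0,v3:2,v4:11

step 1: dist = v0:inf,v1:10,v2:0,v3:2,v4:11
step 2: dist = v0:inf,v1:7,v2:0,v3:2,v4:11
step 3: dist = v0:inf,v1:7,v2:0,v3:2,v4:11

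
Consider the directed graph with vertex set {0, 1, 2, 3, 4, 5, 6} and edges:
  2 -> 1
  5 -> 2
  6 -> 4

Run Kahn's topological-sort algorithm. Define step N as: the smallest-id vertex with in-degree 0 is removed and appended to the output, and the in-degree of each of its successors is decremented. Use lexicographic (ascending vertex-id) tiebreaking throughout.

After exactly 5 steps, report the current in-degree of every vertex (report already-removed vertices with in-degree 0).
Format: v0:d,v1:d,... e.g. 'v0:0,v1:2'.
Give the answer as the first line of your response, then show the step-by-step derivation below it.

v0:0,v1:0,v2:0,v3:0,v4:1,v5:0,v6:0

step 1: output 0; order=[0]; indeg=(0,1,1,0,1,0,0)
step 2: output 3; order=[0,3]; indeg=(0,1,1,0,1,0,0)
step 3: output 5; order=[0,3,5]; indeg=(0,1,0,0,1,0,0)
step 4: output 2; order=[0,3,5,2]; indeg=(0,0,0,0,1,0,0)
step 5: output 1; order=[0,3,5,2,1]; indeg=(0,0,0,0,1,0,0)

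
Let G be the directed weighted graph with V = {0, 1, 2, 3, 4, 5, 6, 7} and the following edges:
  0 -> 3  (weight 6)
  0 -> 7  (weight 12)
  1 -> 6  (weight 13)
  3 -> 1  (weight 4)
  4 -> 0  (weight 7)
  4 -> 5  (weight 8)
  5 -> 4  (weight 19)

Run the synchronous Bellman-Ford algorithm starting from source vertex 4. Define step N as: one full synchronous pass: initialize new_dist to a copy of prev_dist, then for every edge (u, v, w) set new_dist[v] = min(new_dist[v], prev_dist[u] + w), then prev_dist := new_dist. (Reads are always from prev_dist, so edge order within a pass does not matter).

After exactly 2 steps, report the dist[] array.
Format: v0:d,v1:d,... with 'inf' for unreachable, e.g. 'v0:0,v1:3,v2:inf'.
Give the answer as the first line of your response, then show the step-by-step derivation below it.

v0:7,v1:inf,v2:inf,v3:13,v4:0,v5:8,v6:inf,v7:19

step 1: dist = v0:7,v1:inf,v2:inf,v3:inf,v4:0,v5:8,v6:inf,v7:inf
step 2: dist = v0:7,v1:inf,v2:inf,v3:13,v4:0,v5:8,v6:inf,v7:19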